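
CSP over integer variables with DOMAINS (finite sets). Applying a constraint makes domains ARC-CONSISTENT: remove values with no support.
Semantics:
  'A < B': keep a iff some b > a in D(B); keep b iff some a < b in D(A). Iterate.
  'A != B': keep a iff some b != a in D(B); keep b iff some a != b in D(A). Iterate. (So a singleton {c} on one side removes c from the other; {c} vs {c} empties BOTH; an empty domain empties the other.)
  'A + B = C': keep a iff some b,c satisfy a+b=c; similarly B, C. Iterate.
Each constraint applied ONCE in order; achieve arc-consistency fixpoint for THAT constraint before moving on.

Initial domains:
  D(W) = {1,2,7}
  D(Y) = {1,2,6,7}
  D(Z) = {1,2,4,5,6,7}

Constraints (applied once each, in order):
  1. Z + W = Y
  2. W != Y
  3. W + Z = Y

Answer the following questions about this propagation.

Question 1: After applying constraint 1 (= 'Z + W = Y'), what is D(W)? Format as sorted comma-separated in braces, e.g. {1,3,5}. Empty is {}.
Constraint 1 (Z + W = Y) on D(Z)={1,2,4,5,6,7} D(W)={1,2,7} D(Y)={1,2,6,7}: Z {1,2,4,5,6,7}->{1,4,5,6}; W {1,2,7}->{1,2}; Y {1,2,6,7}->{2,6,7}
So after constraint 1: D(W) = {1,2}

Answer: {1,2}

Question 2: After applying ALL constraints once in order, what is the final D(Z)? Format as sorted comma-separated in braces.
Answer: {1,4,5,6}

Derivation:
Constraint 1 (Z + W = Y) on D(Z)={1,2,4,5,6,7} D(W)={1,2,7} D(Y)={1,2,6,7}: Z {1,2,4,5,6,7}->{1,4,5,6}; W {1,2,7}->{1,2}; Y {1,2,6,7}->{2,6,7}
Constraint 2 (W != Y) on D(W)={1,2} D(Y)={2,6,7}: no change
Constraint 3 (W + Z = Y) on D(W)={1,2} D(Z)={1,4,5,6} D(Y)={2,6,7}: no change
So after all 3 constraints: D(Z) = {1,4,5,6}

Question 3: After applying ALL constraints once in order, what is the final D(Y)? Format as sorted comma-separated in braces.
Constraint 1 (Z + W = Y) on D(Z)={1,2,4,5,6,7} D(W)={1,2,7} D(Y)={1,2,6,7}: Z {1,2,4,5,6,7}->{1,4,5,6}; W {1,2,7}->{1,2}; Y {1,2,6,7}->{2,6,7}
Constraint 2 (W != Y) on D(W)={1,2} D(Y)={2,6,7}: no change
Constraint 3 (W + Z = Y) on D(W)={1,2} D(Z)={1,4,5,6} D(Y)={2,6,7}: no change
So after all 3 constraints: D(Y) = {2,6,7}

Answer: {2,6,7}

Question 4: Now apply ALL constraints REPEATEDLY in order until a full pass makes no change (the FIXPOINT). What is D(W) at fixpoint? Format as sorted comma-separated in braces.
Answer: {1,2}

Derivation:
pass 0 (initial): D(W)={1,2,7}
pass 1: W {1,2,7}->{1,2}; Y {1,2,6,7}->{2,6,7}; Z {1,2,4,5,6,7}->{1,4,5,6}
pass 2: no change
Fixpoint after 2 passes: D(W) = {1,2}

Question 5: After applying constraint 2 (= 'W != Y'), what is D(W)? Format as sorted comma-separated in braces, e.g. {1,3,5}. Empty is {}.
Constraint 1 (Z + W = Y) on D(Z)={1,2,4,5,6,7} D(W)={1,2,7} D(Y)={1,2,6,7}: Z {1,2,4,5,6,7}->{1,4,5,6}; W {1,2,7}->{1,2}; Y {1,2,6,7}->{2,6,7}
Constraint 2 (W != Y) on D(W)={1,2} D(Y)={2,6,7}: no change
So after constraint 2: D(W) = {1,2}

Answer: {1,2}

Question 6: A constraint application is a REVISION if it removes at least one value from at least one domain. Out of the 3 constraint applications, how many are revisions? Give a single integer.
Answer: 1

Derivation:
Constraint 1 (Z + W = Y) on D(Z)={1,2,4,5,6,7} D(W)={1,2,7} D(Y)={1,2,6,7}: Z {1,2,4,5,6,7}->{1,4,5,6}; W {1,2,7}->{1,2}; Y {1,2,6,7}->{2,6,7} => REVISION
Constraint 2 (W != Y) on D(W)={1,2} D(Y)={2,6,7}: no change => not a revision
Constraint 3 (W + Z = Y) on D(W)={1,2} D(Z)={1,4,5,6} D(Y)={2,6,7}: no change => not a revision
Total revisions = 1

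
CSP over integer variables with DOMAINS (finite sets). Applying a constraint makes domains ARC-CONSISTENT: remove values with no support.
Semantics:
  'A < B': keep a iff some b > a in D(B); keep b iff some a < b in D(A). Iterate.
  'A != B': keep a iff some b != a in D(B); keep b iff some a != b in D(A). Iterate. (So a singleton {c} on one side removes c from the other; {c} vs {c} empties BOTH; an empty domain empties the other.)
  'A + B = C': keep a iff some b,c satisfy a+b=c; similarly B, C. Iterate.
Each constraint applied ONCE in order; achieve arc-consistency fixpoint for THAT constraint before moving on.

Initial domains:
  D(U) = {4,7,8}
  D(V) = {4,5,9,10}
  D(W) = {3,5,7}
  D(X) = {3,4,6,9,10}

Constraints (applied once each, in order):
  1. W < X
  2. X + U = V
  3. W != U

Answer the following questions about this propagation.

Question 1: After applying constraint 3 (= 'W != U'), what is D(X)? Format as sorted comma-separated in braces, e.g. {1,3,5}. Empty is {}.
Answer: {6}

Derivation:
Constraint 1 (W < X) on D(W)={3,5,7} D(X)={3,4,6,9,10}: X {3,4,6,9,10}->{4,6,9,10}
Constraint 2 (X + U = V) on D(X)={4,6,9,10} D(U)={4,7,8} D(V)={4,5,9,10}: X {4,6,9,10}->{6}; U {4,7,8}->{4}; V {4,5,9,10}->{10}
Constraint 3 (W != U) on D(W)={3,5,7} D(U)={4}: no change
So after constraint 3: D(X) = {6}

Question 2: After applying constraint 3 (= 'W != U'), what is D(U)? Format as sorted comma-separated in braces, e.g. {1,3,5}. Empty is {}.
Answer: {4}

Derivation:
Constraint 1 (W < X) on D(W)={3,5,7} D(X)={3,4,6,9,10}: X {3,4,6,9,10}->{4,6,9,10}
Constraint 2 (X + U = V) on D(X)={4,6,9,10} D(U)={4,7,8} D(V)={4,5,9,10}: X {4,6,9,10}->{6}; U {4,7,8}->{4}; V {4,5,9,10}->{10}
Constraint 3 (W != U) on D(W)={3,5,7} D(U)={4}: no change
So after constraint 3: D(U) = {4}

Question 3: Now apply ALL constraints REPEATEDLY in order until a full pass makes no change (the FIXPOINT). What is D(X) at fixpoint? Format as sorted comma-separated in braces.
pass 0 (initial): D(X)={3,4,6,9,10}
pass 1: U {4,7,8}->{4}; V {4,5,9,10}->{10}; X {3,4,6,9,10}->{6}
pass 2: W {3,5,7}->{3,5}
pass 3: no change
Fixpoint after 3 passes: D(X) = {6}

Answer: {6}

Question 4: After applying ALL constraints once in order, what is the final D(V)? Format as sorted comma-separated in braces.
Answer: {10}

Derivation:
Constraint 1 (W < X) on D(W)={3,5,7} D(X)={3,4,6,9,10}: X {3,4,6,9,10}->{4,6,9,10}
Constraint 2 (X + U = V) on D(X)={4,6,9,10} D(U)={4,7,8} D(V)={4,5,9,10}: X {4,6,9,10}->{6}; U {4,7,8}->{4}; V {4,5,9,10}->{10}
Constraint 3 (W != U) on D(W)={3,5,7} D(U)={4}: no change
So after all 3 constraints: D(V) = {10}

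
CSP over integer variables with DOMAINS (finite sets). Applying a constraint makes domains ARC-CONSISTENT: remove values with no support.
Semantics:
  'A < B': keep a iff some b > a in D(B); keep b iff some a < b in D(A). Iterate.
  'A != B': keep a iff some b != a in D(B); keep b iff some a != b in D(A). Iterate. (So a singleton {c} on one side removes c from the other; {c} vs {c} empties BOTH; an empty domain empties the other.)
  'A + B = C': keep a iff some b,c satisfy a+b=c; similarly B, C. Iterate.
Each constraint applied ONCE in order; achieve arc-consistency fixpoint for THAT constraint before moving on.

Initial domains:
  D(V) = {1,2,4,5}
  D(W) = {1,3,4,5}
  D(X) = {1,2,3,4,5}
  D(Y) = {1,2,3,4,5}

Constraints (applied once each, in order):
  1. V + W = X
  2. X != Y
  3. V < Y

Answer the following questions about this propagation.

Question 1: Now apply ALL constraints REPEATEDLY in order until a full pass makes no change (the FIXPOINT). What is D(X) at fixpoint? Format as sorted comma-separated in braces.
Answer: {2,3,4,5}

Derivation:
pass 0 (initial): D(X)={1,2,3,4,5}
pass 1: V {1,2,4,5}->{1,2,4}; W {1,3,4,5}->{1,3,4}; X {1,2,3,4,5}->{2,3,4,5}; Y {1,2,3,4,5}->{2,3,4,5}
pass 2: no change
Fixpoint after 2 passes: D(X) = {2,3,4,5}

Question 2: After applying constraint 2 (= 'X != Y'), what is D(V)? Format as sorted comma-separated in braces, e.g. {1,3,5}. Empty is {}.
Answer: {1,2,4}

Derivation:
Constraint 1 (V + W = X) on D(V)={1,2,4,5} D(W)={1,3,4,5} D(X)={1,2,3,4,5}: V {1,2,4,5}->{1,2,4}; W {1,3,4,5}->{1,3,4}; X {1,2,3,4,5}->{2,3,4,5}
Constraint 2 (X != Y) on D(X)={2,3,4,5} D(Y)={1,2,3,4,5}: no change
So after constraint 2: D(V) = {1,2,4}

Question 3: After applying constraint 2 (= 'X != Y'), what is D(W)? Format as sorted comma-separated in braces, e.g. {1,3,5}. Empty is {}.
Constraint 1 (V + W = X) on D(V)={1,2,4,5} D(W)={1,3,4,5} D(X)={1,2,3,4,5}: V {1,2,4,5}->{1,2,4}; W {1,3,4,5}->{1,3,4}; X {1,2,3,4,5}->{2,3,4,5}
Constraint 2 (X != Y) on D(X)={2,3,4,5} D(Y)={1,2,3,4,5}: no change
So after constraint 2: D(W) = {1,3,4}

Answer: {1,3,4}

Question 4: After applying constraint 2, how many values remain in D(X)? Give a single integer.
Answer: 4

Derivation:
Constraint 1 (V + W = X) on D(V)={1,2,4,5} D(W)={1,3,4,5} D(X)={1,2,3,4,5}: V {1,2,4,5}->{1,2,4}; W {1,3,4,5}->{1,3,4}; X {1,2,3,4,5}->{2,3,4,5}
Constraint 2 (X != Y) on D(X)={2,3,4,5} D(Y)={1,2,3,4,5}: no change
So after constraint 2: D(X)={2,3,4,5}, size = 4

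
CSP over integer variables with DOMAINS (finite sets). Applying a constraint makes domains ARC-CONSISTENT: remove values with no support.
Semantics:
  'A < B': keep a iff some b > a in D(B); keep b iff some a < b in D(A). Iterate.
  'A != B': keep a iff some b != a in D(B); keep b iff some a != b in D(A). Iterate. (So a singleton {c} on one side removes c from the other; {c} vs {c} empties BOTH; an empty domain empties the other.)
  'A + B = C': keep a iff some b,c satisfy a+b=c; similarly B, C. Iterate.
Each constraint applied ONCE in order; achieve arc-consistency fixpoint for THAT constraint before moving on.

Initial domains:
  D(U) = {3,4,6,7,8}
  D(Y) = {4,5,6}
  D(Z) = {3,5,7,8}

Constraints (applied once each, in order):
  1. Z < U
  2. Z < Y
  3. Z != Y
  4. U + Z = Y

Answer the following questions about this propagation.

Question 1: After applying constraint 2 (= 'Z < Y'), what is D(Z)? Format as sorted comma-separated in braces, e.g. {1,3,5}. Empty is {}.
Answer: {3,5}

Derivation:
Constraint 1 (Z < U) on D(Z)={3,5,7,8} D(U)={3,4,6,7,8}: Z {3,5,7,8}->{3,5,7}; U {3,4,6,7,8}->{4,6,7,8}
Constraint 2 (Z < Y) on D(Z)={3,5,7} D(Y)={4,5,6}: Z {3,5,7}->{3,5}
So after constraint 2: D(Z) = {3,5}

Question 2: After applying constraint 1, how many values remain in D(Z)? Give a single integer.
Answer: 3

Derivation:
Constraint 1 (Z < U) on D(Z)={3,5,7,8} D(U)={3,4,6,7,8}: Z {3,5,7,8}->{3,5,7}; U {3,4,6,7,8}->{4,6,7,8}
So after constraint 1: D(Z)={3,5,7}, size = 3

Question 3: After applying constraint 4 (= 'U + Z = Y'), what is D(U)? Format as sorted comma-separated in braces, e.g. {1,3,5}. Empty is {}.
Constraint 1 (Z < U) on D(Z)={3,5,7,8} D(U)={3,4,6,7,8}: Z {3,5,7,8}->{3,5,7}; U {3,4,6,7,8}->{4,6,7,8}
Constraint 2 (Z < Y) on D(Z)={3,5,7} D(Y)={4,5,6}: Z {3,5,7}->{3,5}
Constraint 3 (Z != Y) on D(Z)={3,5} D(Y)={4,5,6}: no change
Constraint 4 (U + Z = Y) on D(U)={4,6,7,8} D(Z)={3,5} D(Y)={4,5,6}: U {4,6,7,8}->{}; Z {3,5}->{}; Y {4,5,6}->{}
So after constraint 4: D(U) = {}

Answer: {}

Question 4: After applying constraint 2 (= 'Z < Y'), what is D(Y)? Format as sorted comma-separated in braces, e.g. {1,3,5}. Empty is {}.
Constraint 1 (Z < U) on D(Z)={3,5,7,8} D(U)={3,4,6,7,8}: Z {3,5,7,8}->{3,5,7}; U {3,4,6,7,8}->{4,6,7,8}
Constraint 2 (Z < Y) on D(Z)={3,5,7} D(Y)={4,5,6}: Z {3,5,7}->{3,5}
So after constraint 2: D(Y) = {4,5,6}

Answer: {4,5,6}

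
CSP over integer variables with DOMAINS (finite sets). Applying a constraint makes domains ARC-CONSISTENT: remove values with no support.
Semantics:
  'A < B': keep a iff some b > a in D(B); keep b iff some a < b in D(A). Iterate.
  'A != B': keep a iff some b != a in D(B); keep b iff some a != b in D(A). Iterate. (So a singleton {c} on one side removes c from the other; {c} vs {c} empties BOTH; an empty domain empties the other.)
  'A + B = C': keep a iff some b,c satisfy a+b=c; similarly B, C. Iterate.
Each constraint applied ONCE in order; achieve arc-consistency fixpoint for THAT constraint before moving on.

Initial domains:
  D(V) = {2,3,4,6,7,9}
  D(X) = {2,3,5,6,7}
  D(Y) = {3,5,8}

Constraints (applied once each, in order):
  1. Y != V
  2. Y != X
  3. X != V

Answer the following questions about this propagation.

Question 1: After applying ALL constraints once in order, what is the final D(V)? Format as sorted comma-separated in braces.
Answer: {2,3,4,6,7,9}

Derivation:
Constraint 1 (Y != V) on D(Y)={3,5,8} D(V)={2,3,4,6,7,9}: no change
Constraint 2 (Y != X) on D(Y)={3,5,8} D(X)={2,3,5,6,7}: no change
Constraint 3 (X != V) on D(X)={2,3,5,6,7} D(V)={2,3,4,6,7,9}: no change
So after all 3 constraints: D(V) = {2,3,4,6,7,9}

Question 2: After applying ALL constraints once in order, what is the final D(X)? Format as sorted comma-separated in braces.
Answer: {2,3,5,6,7}

Derivation:
Constraint 1 (Y != V) on D(Y)={3,5,8} D(V)={2,3,4,6,7,9}: no change
Constraint 2 (Y != X) on D(Y)={3,5,8} D(X)={2,3,5,6,7}: no change
Constraint 3 (X != V) on D(X)={2,3,5,6,7} D(V)={2,3,4,6,7,9}: no change
So after all 3 constraints: D(X) = {2,3,5,6,7}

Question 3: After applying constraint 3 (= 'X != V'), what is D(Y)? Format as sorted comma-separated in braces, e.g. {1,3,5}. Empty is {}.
Constraint 1 (Y != V) on D(Y)={3,5,8} D(V)={2,3,4,6,7,9}: no change
Constraint 2 (Y != X) on D(Y)={3,5,8} D(X)={2,3,5,6,7}: no change
Constraint 3 (X != V) on D(X)={2,3,5,6,7} D(V)={2,3,4,6,7,9}: no change
So after constraint 3: D(Y) = {3,5,8}

Answer: {3,5,8}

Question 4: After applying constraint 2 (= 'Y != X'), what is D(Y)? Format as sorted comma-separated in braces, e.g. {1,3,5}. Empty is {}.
Constraint 1 (Y != V) on D(Y)={3,5,8} D(V)={2,3,4,6,7,9}: no change
Constraint 2 (Y != X) on D(Y)={3,5,8} D(X)={2,3,5,6,7}: no change
So after constraint 2: D(Y) = {3,5,8}

Answer: {3,5,8}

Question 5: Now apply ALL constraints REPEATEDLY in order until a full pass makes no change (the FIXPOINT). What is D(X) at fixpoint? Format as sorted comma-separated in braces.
Answer: {2,3,5,6,7}

Derivation:
pass 0 (initial): D(X)={2,3,5,6,7}
pass 1: no change
Fixpoint after 1 passes: D(X) = {2,3,5,6,7}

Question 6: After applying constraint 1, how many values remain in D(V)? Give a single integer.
Answer: 6

Derivation:
Constraint 1 (Y != V) on D(Y)={3,5,8} D(V)={2,3,4,6,7,9}: no change
So after constraint 1: D(V)={2,3,4,6,7,9}, size = 6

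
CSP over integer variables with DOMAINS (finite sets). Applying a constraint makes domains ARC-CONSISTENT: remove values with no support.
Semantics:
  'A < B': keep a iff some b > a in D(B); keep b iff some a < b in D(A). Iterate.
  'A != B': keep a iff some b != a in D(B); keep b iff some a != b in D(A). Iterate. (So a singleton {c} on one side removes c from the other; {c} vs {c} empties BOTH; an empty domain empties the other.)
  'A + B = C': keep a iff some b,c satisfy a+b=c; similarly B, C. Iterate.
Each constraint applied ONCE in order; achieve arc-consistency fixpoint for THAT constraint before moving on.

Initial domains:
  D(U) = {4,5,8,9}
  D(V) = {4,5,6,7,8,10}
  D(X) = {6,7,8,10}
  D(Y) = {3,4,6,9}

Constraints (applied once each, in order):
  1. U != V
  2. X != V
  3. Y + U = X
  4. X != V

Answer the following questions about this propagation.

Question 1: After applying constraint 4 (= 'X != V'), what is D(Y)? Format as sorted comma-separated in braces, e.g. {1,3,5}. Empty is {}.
Answer: {3,4,6}

Derivation:
Constraint 1 (U != V) on D(U)={4,5,8,9} D(V)={4,5,6,7,8,10}: no change
Constraint 2 (X != V) on D(X)={6,7,8,10} D(V)={4,5,6,7,8,10}: no change
Constraint 3 (Y + U = X) on D(Y)={3,4,6,9} D(U)={4,5,8,9} D(X)={6,7,8,10}: Y {3,4,6,9}->{3,4,6}; U {4,5,8,9}->{4,5}; X {6,7,8,10}->{7,8,10}
Constraint 4 (X != V) on D(X)={7,8,10} D(V)={4,5,6,7,8,10}: no change
So after constraint 4: D(Y) = {3,4,6}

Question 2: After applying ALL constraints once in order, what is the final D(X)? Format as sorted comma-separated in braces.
Constraint 1 (U != V) on D(U)={4,5,8,9} D(V)={4,5,6,7,8,10}: no change
Constraint 2 (X != V) on D(X)={6,7,8,10} D(V)={4,5,6,7,8,10}: no change
Constraint 3 (Y + U = X) on D(Y)={3,4,6,9} D(U)={4,5,8,9} D(X)={6,7,8,10}: Y {3,4,6,9}->{3,4,6}; U {4,5,8,9}->{4,5}; X {6,7,8,10}->{7,8,10}
Constraint 4 (X != V) on D(X)={7,8,10} D(V)={4,5,6,7,8,10}: no change
So after all 4 constraints: D(X) = {7,8,10}

Answer: {7,8,10}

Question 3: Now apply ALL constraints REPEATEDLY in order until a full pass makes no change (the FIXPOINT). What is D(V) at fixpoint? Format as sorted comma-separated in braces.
pass 0 (initial): D(V)={4,5,6,7,8,10}
pass 1: U {4,5,8,9}->{4,5}; X {6,7,8,10}->{7,8,10}; Y {3,4,6,9}->{3,4,6}
pass 2: no change
Fixpoint after 2 passes: D(V) = {4,5,6,7,8,10}

Answer: {4,5,6,7,8,10}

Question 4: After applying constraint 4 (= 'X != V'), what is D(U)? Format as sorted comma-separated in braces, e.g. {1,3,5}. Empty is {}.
Constraint 1 (U != V) on D(U)={4,5,8,9} D(V)={4,5,6,7,8,10}: no change
Constraint 2 (X != V) on D(X)={6,7,8,10} D(V)={4,5,6,7,8,10}: no change
Constraint 3 (Y + U = X) on D(Y)={3,4,6,9} D(U)={4,5,8,9} D(X)={6,7,8,10}: Y {3,4,6,9}->{3,4,6}; U {4,5,8,9}->{4,5}; X {6,7,8,10}->{7,8,10}
Constraint 4 (X != V) on D(X)={7,8,10} D(V)={4,5,6,7,8,10}: no change
So after constraint 4: D(U) = {4,5}

Answer: {4,5}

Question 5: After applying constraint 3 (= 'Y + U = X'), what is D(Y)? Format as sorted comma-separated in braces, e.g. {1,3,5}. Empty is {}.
Constraint 1 (U != V) on D(U)={4,5,8,9} D(V)={4,5,6,7,8,10}: no change
Constraint 2 (X != V) on D(X)={6,7,8,10} D(V)={4,5,6,7,8,10}: no change
Constraint 3 (Y + U = X) on D(Y)={3,4,6,9} D(U)={4,5,8,9} D(X)={6,7,8,10}: Y {3,4,6,9}->{3,4,6}; U {4,5,8,9}->{4,5}; X {6,7,8,10}->{7,8,10}
So after constraint 3: D(Y) = {3,4,6}

Answer: {3,4,6}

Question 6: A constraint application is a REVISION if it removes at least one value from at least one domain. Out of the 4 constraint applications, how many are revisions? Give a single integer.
Constraint 1 (U != V) on D(U)={4,5,8,9} D(V)={4,5,6,7,8,10}: no change => not a revision
Constraint 2 (X != V) on D(X)={6,7,8,10} D(V)={4,5,6,7,8,10}: no change => not a revision
Constraint 3 (Y + U = X) on D(Y)={3,4,6,9} D(U)={4,5,8,9} D(X)={6,7,8,10}: Y {3,4,6,9}->{3,4,6}; U {4,5,8,9}->{4,5}; X {6,7,8,10}->{7,8,10} => REVISION
Constraint 4 (X != V) on D(X)={7,8,10} D(V)={4,5,6,7,8,10}: no change => not a revision
Total revisions = 1

Answer: 1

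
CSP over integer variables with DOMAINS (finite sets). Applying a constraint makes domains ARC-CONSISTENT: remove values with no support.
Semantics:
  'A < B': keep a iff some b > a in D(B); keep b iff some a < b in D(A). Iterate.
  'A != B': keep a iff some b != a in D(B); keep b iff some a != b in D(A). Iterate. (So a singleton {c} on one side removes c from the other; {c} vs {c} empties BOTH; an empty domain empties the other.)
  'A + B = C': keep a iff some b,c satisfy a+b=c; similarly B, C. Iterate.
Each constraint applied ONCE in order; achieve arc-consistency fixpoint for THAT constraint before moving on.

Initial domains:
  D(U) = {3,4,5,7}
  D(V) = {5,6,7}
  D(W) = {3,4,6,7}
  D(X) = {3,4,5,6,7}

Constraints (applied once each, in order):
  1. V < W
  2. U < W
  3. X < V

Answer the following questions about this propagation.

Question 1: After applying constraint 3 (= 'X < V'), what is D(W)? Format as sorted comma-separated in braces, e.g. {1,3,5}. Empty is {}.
Answer: {6,7}

Derivation:
Constraint 1 (V < W) on D(V)={5,6,7} D(W)={3,4,6,7}: V {5,6,7}->{5,6}; W {3,4,6,7}->{6,7}
Constraint 2 (U < W) on D(U)={3,4,5,7} D(W)={6,7}: U {3,4,5,7}->{3,4,5}
Constraint 3 (X < V) on D(X)={3,4,5,6,7} D(V)={5,6}: X {3,4,5,6,7}->{3,4,5}
So after constraint 3: D(W) = {6,7}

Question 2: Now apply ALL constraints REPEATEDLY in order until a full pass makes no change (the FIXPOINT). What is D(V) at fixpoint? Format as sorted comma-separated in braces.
pass 0 (initial): D(V)={5,6,7}
pass 1: U {3,4,5,7}->{3,4,5}; V {5,6,7}->{5,6}; W {3,4,6,7}->{6,7}; X {3,4,5,6,7}->{3,4,5}
pass 2: no change
Fixpoint after 2 passes: D(V) = {5,6}

Answer: {5,6}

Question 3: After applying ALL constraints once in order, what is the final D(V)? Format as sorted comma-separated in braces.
Answer: {5,6}

Derivation:
Constraint 1 (V < W) on D(V)={5,6,7} D(W)={3,4,6,7}: V {5,6,7}->{5,6}; W {3,4,6,7}->{6,7}
Constraint 2 (U < W) on D(U)={3,4,5,7} D(W)={6,7}: U {3,4,5,7}->{3,4,5}
Constraint 3 (X < V) on D(X)={3,4,5,6,7} D(V)={5,6}: X {3,4,5,6,7}->{3,4,5}
So after all 3 constraints: D(V) = {5,6}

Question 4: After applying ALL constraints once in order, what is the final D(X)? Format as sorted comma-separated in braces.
Constraint 1 (V < W) on D(V)={5,6,7} D(W)={3,4,6,7}: V {5,6,7}->{5,6}; W {3,4,6,7}->{6,7}
Constraint 2 (U < W) on D(U)={3,4,5,7} D(W)={6,7}: U {3,4,5,7}->{3,4,5}
Constraint 3 (X < V) on D(X)={3,4,5,6,7} D(V)={5,6}: X {3,4,5,6,7}->{3,4,5}
So after all 3 constraints: D(X) = {3,4,5}

Answer: {3,4,5}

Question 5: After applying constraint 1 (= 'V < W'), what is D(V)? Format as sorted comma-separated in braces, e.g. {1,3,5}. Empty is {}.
Answer: {5,6}

Derivation:
Constraint 1 (V < W) on D(V)={5,6,7} D(W)={3,4,6,7}: V {5,6,7}->{5,6}; W {3,4,6,7}->{6,7}
So after constraint 1: D(V) = {5,6}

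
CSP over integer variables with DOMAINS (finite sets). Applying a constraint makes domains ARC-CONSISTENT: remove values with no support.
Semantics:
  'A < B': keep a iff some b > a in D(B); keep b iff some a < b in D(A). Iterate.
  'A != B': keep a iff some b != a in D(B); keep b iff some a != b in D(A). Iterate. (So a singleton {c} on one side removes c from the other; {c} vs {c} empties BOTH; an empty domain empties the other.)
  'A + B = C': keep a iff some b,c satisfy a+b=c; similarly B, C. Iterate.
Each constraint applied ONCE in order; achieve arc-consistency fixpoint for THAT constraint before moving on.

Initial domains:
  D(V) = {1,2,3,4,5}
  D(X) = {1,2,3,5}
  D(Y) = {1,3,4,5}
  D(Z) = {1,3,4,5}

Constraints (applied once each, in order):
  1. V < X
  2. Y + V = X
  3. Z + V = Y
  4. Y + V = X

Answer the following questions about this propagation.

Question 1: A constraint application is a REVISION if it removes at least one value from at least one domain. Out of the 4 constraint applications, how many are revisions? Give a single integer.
Answer: 4

Derivation:
Constraint 1 (V < X) on D(V)={1,2,3,4,5} D(X)={1,2,3,5}: V {1,2,3,4,5}->{1,2,3,4}; X {1,2,3,5}->{2,3,5} => REVISION
Constraint 2 (Y + V = X) on D(Y)={1,3,4,5} D(V)={1,2,3,4} D(X)={2,3,5}: Y {1,3,4,5}->{1,3,4}; V {1,2,3,4}->{1,2,4} => REVISION
Constraint 3 (Z + V = Y) on D(Z)={1,3,4,5} D(V)={1,2,4} D(Y)={1,3,4}: Z {1,3,4,5}->{1,3}; V {1,2,4}->{1,2}; Y {1,3,4}->{3,4} => REVISION
Constraint 4 (Y + V = X) on D(Y)={3,4} D(V)={1,2} D(X)={2,3,5}: X {2,3,5}->{5} => REVISION
Total revisions = 4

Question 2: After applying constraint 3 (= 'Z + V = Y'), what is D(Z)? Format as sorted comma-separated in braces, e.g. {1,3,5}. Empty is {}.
Answer: {1,3}

Derivation:
Constraint 1 (V < X) on D(V)={1,2,3,4,5} D(X)={1,2,3,5}: V {1,2,3,4,5}->{1,2,3,4}; X {1,2,3,5}->{2,3,5}
Constraint 2 (Y + V = X) on D(Y)={1,3,4,5} D(V)={1,2,3,4} D(X)={2,3,5}: Y {1,3,4,5}->{1,3,4}; V {1,2,3,4}->{1,2,4}
Constraint 3 (Z + V = Y) on D(Z)={1,3,4,5} D(V)={1,2,4} D(Y)={1,3,4}: Z {1,3,4,5}->{1,3}; V {1,2,4}->{1,2}; Y {1,3,4}->{3,4}
So after constraint 3: D(Z) = {1,3}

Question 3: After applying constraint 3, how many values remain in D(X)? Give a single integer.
Constraint 1 (V < X) on D(V)={1,2,3,4,5} D(X)={1,2,3,5}: V {1,2,3,4,5}->{1,2,3,4}; X {1,2,3,5}->{2,3,5}
Constraint 2 (Y + V = X) on D(Y)={1,3,4,5} D(V)={1,2,3,4} D(X)={2,3,5}: Y {1,3,4,5}->{1,3,4}; V {1,2,3,4}->{1,2,4}
Constraint 3 (Z + V = Y) on D(Z)={1,3,4,5} D(V)={1,2,4} D(Y)={1,3,4}: Z {1,3,4,5}->{1,3}; V {1,2,4}->{1,2}; Y {1,3,4}->{3,4}
So after constraint 3: D(X)={2,3,5}, size = 3

Answer: 3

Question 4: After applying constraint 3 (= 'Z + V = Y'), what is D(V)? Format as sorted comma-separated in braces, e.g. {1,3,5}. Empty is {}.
Constraint 1 (V < X) on D(V)={1,2,3,4,5} D(X)={1,2,3,5}: V {1,2,3,4,5}->{1,2,3,4}; X {1,2,3,5}->{2,3,5}
Constraint 2 (Y + V = X) on D(Y)={1,3,4,5} D(V)={1,2,3,4} D(X)={2,3,5}: Y {1,3,4,5}->{1,3,4}; V {1,2,3,4}->{1,2,4}
Constraint 3 (Z + V = Y) on D(Z)={1,3,4,5} D(V)={1,2,4} D(Y)={1,3,4}: Z {1,3,4,5}->{1,3}; V {1,2,4}->{1,2}; Y {1,3,4}->{3,4}
So after constraint 3: D(V) = {1,2}

Answer: {1,2}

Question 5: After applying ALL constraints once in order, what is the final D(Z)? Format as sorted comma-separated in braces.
Answer: {1,3}

Derivation:
Constraint 1 (V < X) on D(V)={1,2,3,4,5} D(X)={1,2,3,5}: V {1,2,3,4,5}->{1,2,3,4}; X {1,2,3,5}->{2,3,5}
Constraint 2 (Y + V = X) on D(Y)={1,3,4,5} D(V)={1,2,3,4} D(X)={2,3,5}: Y {1,3,4,5}->{1,3,4}; V {1,2,3,4}->{1,2,4}
Constraint 3 (Z + V = Y) on D(Z)={1,3,4,5} D(V)={1,2,4} D(Y)={1,3,4}: Z {1,3,4,5}->{1,3}; V {1,2,4}->{1,2}; Y {1,3,4}->{3,4}
Constraint 4 (Y + V = X) on D(Y)={3,4} D(V)={1,2} D(X)={2,3,5}: X {2,3,5}->{5}
So after all 4 constraints: D(Z) = {1,3}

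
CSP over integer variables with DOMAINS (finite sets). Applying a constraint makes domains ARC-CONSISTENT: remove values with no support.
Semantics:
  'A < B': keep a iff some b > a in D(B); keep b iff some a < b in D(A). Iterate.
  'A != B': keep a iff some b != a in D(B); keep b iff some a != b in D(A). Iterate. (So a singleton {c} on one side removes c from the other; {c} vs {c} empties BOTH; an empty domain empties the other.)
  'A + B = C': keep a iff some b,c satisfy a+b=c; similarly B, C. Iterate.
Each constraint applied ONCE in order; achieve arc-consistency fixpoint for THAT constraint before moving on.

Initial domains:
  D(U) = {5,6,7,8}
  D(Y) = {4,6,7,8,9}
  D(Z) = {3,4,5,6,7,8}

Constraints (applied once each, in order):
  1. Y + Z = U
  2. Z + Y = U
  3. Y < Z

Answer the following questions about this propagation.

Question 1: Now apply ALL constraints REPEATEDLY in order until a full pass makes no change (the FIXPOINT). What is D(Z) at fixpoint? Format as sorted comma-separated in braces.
Answer: {}

Derivation:
pass 0 (initial): D(Z)={3,4,5,6,7,8}
pass 1: U {5,6,7,8}->{7,8}; Y {4,6,7,8,9}->{}; Z {3,4,5,6,7,8}->{}
pass 2: U {7,8}->{}
pass 3: no change
Fixpoint after 3 passes: D(Z) = {}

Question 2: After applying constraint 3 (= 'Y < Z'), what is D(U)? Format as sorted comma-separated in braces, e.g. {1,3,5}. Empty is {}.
Constraint 1 (Y + Z = U) on D(Y)={4,6,7,8,9} D(Z)={3,4,5,6,7,8} D(U)={5,6,7,8}: Y {4,6,7,8,9}->{4}; Z {3,4,5,6,7,8}->{3,4}; U {5,6,7,8}->{7,8}
Constraint 2 (Z + Y = U) on D(Z)={3,4} D(Y)={4} D(U)={7,8}: no change
Constraint 3 (Y < Z) on D(Y)={4} D(Z)={3,4}: Y {4}->{}; Z {3,4}->{}
So after constraint 3: D(U) = {7,8}

Answer: {7,8}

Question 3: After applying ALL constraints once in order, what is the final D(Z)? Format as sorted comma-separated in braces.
Constraint 1 (Y + Z = U) on D(Y)={4,6,7,8,9} D(Z)={3,4,5,6,7,8} D(U)={5,6,7,8}: Y {4,6,7,8,9}->{4}; Z {3,4,5,6,7,8}->{3,4}; U {5,6,7,8}->{7,8}
Constraint 2 (Z + Y = U) on D(Z)={3,4} D(Y)={4} D(U)={7,8}: no change
Constraint 3 (Y < Z) on D(Y)={4} D(Z)={3,4}: Y {4}->{}; Z {3,4}->{}
So after all 3 constraints: D(Z) = {}

Answer: {}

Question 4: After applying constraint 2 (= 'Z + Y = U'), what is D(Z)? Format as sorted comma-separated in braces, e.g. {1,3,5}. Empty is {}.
Constraint 1 (Y + Z = U) on D(Y)={4,6,7,8,9} D(Z)={3,4,5,6,7,8} D(U)={5,6,7,8}: Y {4,6,7,8,9}->{4}; Z {3,4,5,6,7,8}->{3,4}; U {5,6,7,8}->{7,8}
Constraint 2 (Z + Y = U) on D(Z)={3,4} D(Y)={4} D(U)={7,8}: no change
So after constraint 2: D(Z) = {3,4}

Answer: {3,4}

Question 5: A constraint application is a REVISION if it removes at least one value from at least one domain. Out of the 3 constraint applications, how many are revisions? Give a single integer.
Answer: 2

Derivation:
Constraint 1 (Y + Z = U) on D(Y)={4,6,7,8,9} D(Z)={3,4,5,6,7,8} D(U)={5,6,7,8}: Y {4,6,7,8,9}->{4}; Z {3,4,5,6,7,8}->{3,4}; U {5,6,7,8}->{7,8} => REVISION
Constraint 2 (Z + Y = U) on D(Z)={3,4} D(Y)={4} D(U)={7,8}: no change => not a revision
Constraint 3 (Y < Z) on D(Y)={4} D(Z)={3,4}: Y {4}->{}; Z {3,4}->{} => REVISION
Total revisions = 2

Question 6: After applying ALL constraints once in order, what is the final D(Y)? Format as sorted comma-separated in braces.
Constraint 1 (Y + Z = U) on D(Y)={4,6,7,8,9} D(Z)={3,4,5,6,7,8} D(U)={5,6,7,8}: Y {4,6,7,8,9}->{4}; Z {3,4,5,6,7,8}->{3,4}; U {5,6,7,8}->{7,8}
Constraint 2 (Z + Y = U) on D(Z)={3,4} D(Y)={4} D(U)={7,8}: no change
Constraint 3 (Y < Z) on D(Y)={4} D(Z)={3,4}: Y {4}->{}; Z {3,4}->{}
So after all 3 constraints: D(Y) = {}

Answer: {}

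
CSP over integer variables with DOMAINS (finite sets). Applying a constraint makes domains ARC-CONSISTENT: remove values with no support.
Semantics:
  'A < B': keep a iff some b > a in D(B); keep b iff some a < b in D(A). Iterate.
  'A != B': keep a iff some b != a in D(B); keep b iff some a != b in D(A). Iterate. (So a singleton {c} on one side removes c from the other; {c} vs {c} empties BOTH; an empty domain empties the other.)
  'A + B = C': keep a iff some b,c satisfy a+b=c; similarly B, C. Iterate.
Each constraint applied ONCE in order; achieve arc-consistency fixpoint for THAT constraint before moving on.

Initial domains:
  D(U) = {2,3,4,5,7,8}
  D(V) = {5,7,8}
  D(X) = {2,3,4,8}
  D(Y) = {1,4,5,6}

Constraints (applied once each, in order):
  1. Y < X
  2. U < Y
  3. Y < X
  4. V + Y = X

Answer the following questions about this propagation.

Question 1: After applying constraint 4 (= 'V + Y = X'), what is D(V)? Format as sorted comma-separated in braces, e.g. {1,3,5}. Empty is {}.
Constraint 1 (Y < X) on D(Y)={1,4,5,6} D(X)={2,3,4,8}: no change
Constraint 2 (U < Y) on D(U)={2,3,4,5,7,8} D(Y)={1,4,5,6}: U {2,3,4,5,7,8}->{2,3,4,5}; Y {1,4,5,6}->{4,5,6}
Constraint 3 (Y < X) on D(Y)={4,5,6} D(X)={2,3,4,8}: X {2,3,4,8}->{8}
Constraint 4 (V + Y = X) on D(V)={5,7,8} D(Y)={4,5,6} D(X)={8}: V {5,7,8}->{}; Y {4,5,6}->{}; X {8}->{}
So after constraint 4: D(V) = {}

Answer: {}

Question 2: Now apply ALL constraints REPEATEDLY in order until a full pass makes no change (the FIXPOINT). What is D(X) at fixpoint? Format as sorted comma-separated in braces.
Answer: {}

Derivation:
pass 0 (initial): D(X)={2,3,4,8}
pass 1: U {2,3,4,5,7,8}->{2,3,4,5}; V {5,7,8}->{}; X {2,3,4,8}->{}; Y {1,4,5,6}->{}
pass 2: U {2,3,4,5}->{}
pass 3: no change
Fixpoint after 3 passes: D(X) = {}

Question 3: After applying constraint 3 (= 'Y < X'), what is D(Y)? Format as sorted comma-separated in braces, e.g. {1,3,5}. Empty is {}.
Constraint 1 (Y < X) on D(Y)={1,4,5,6} D(X)={2,3,4,8}: no change
Constraint 2 (U < Y) on D(U)={2,3,4,5,7,8} D(Y)={1,4,5,6}: U {2,3,4,5,7,8}->{2,3,4,5}; Y {1,4,5,6}->{4,5,6}
Constraint 3 (Y < X) on D(Y)={4,5,6} D(X)={2,3,4,8}: X {2,3,4,8}->{8}
So after constraint 3: D(Y) = {4,5,6}

Answer: {4,5,6}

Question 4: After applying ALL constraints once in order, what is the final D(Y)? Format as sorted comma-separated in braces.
Constraint 1 (Y < X) on D(Y)={1,4,5,6} D(X)={2,3,4,8}: no change
Constraint 2 (U < Y) on D(U)={2,3,4,5,7,8} D(Y)={1,4,5,6}: U {2,3,4,5,7,8}->{2,3,4,5}; Y {1,4,5,6}->{4,5,6}
Constraint 3 (Y < X) on D(Y)={4,5,6} D(X)={2,3,4,8}: X {2,3,4,8}->{8}
Constraint 4 (V + Y = X) on D(V)={5,7,8} D(Y)={4,5,6} D(X)={8}: V {5,7,8}->{}; Y {4,5,6}->{}; X {8}->{}
So after all 4 constraints: D(Y) = {}

Answer: {}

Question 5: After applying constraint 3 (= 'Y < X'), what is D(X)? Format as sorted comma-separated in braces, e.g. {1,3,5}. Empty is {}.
Answer: {8}

Derivation:
Constraint 1 (Y < X) on D(Y)={1,4,5,6} D(X)={2,3,4,8}: no change
Constraint 2 (U < Y) on D(U)={2,3,4,5,7,8} D(Y)={1,4,5,6}: U {2,3,4,5,7,8}->{2,3,4,5}; Y {1,4,5,6}->{4,5,6}
Constraint 3 (Y < X) on D(Y)={4,5,6} D(X)={2,3,4,8}: X {2,3,4,8}->{8}
So after constraint 3: D(X) = {8}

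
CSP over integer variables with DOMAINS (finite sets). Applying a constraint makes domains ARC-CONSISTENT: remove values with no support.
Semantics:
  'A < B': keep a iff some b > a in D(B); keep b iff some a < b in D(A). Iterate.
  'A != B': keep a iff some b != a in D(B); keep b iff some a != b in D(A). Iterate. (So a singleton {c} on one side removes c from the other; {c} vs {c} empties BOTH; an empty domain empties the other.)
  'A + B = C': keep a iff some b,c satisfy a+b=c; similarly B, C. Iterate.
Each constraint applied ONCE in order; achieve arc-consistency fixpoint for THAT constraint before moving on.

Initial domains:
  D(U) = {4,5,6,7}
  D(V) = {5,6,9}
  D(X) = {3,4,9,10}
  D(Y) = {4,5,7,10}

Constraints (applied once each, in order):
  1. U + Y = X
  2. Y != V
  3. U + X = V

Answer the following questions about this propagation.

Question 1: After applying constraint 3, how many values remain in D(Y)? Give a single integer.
Constraint 1 (U + Y = X) on D(U)={4,5,6,7} D(Y)={4,5,7,10} D(X)={3,4,9,10}: U {4,5,6,7}->{4,5,6}; Y {4,5,7,10}->{4,5}; X {3,4,9,10}->{9,10}
Constraint 2 (Y != V) on D(Y)={4,5} D(V)={5,6,9}: no change
Constraint 3 (U + X = V) on D(U)={4,5,6} D(X)={9,10} D(V)={5,6,9}: U {4,5,6}->{}; X {9,10}->{}; V {5,6,9}->{}
So after constraint 3: D(Y)={4,5}, size = 2

Answer: 2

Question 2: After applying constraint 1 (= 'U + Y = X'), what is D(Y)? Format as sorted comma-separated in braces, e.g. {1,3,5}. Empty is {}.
Constraint 1 (U + Y = X) on D(U)={4,5,6,7} D(Y)={4,5,7,10} D(X)={3,4,9,10}: U {4,5,6,7}->{4,5,6}; Y {4,5,7,10}->{4,5}; X {3,4,9,10}->{9,10}
So after constraint 1: D(Y) = {4,5}

Answer: {4,5}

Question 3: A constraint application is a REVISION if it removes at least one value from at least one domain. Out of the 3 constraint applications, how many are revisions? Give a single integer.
Answer: 2

Derivation:
Constraint 1 (U + Y = X) on D(U)={4,5,6,7} D(Y)={4,5,7,10} D(X)={3,4,9,10}: U {4,5,6,7}->{4,5,6}; Y {4,5,7,10}->{4,5}; X {3,4,9,10}->{9,10} => REVISION
Constraint 2 (Y != V) on D(Y)={4,5} D(V)={5,6,9}: no change => not a revision
Constraint 3 (U + X = V) on D(U)={4,5,6} D(X)={9,10} D(V)={5,6,9}: U {4,5,6}->{}; X {9,10}->{}; V {5,6,9}->{} => REVISION
Total revisions = 2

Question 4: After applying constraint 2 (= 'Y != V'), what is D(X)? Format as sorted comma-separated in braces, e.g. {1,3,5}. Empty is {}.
Answer: {9,10}

Derivation:
Constraint 1 (U + Y = X) on D(U)={4,5,6,7} D(Y)={4,5,7,10} D(X)={3,4,9,10}: U {4,5,6,7}->{4,5,6}; Y {4,5,7,10}->{4,5}; X {3,4,9,10}->{9,10}
Constraint 2 (Y != V) on D(Y)={4,5} D(V)={5,6,9}: no change
So after constraint 2: D(X) = {9,10}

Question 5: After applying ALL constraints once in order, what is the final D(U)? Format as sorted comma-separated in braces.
Constraint 1 (U + Y = X) on D(U)={4,5,6,7} D(Y)={4,5,7,10} D(X)={3,4,9,10}: U {4,5,6,7}->{4,5,6}; Y {4,5,7,10}->{4,5}; X {3,4,9,10}->{9,10}
Constraint 2 (Y != V) on D(Y)={4,5} D(V)={5,6,9}: no change
Constraint 3 (U + X = V) on D(U)={4,5,6} D(X)={9,10} D(V)={5,6,9}: U {4,5,6}->{}; X {9,10}->{}; V {5,6,9}->{}
So after all 3 constraints: D(U) = {}

Answer: {}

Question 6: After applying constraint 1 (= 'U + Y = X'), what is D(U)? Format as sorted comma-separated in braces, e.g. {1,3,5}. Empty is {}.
Constraint 1 (U + Y = X) on D(U)={4,5,6,7} D(Y)={4,5,7,10} D(X)={3,4,9,10}: U {4,5,6,7}->{4,5,6}; Y {4,5,7,10}->{4,5}; X {3,4,9,10}->{9,10}
So after constraint 1: D(U) = {4,5,6}

Answer: {4,5,6}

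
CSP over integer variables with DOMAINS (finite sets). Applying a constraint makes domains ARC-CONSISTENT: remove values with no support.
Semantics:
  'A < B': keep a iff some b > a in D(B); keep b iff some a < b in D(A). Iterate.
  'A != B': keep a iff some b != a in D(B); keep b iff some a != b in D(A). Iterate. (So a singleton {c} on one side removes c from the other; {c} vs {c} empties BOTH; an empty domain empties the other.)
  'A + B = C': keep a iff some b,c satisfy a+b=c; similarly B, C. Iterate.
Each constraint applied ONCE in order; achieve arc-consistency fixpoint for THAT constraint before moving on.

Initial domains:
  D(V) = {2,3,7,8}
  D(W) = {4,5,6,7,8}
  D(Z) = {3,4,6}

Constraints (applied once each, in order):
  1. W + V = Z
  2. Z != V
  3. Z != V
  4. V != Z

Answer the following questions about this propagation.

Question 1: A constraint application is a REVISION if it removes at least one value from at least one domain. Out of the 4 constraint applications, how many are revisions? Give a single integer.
Answer: 1

Derivation:
Constraint 1 (W + V = Z) on D(W)={4,5,6,7,8} D(V)={2,3,7,8} D(Z)={3,4,6}: W {4,5,6,7,8}->{4}; V {2,3,7,8}->{2}; Z {3,4,6}->{6} => REVISION
Constraint 2 (Z != V) on D(Z)={6} D(V)={2}: no change => not a revision
Constraint 3 (Z != V) on D(Z)={6} D(V)={2}: no change => not a revision
Constraint 4 (V != Z) on D(V)={2} D(Z)={6}: no change => not a revision
Total revisions = 1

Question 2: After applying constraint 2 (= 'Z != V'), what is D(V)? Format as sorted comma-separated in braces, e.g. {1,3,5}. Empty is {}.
Answer: {2}

Derivation:
Constraint 1 (W + V = Z) on D(W)={4,5,6,7,8} D(V)={2,3,7,8} D(Z)={3,4,6}: W {4,5,6,7,8}->{4}; V {2,3,7,8}->{2}; Z {3,4,6}->{6}
Constraint 2 (Z != V) on D(Z)={6} D(V)={2}: no change
So after constraint 2: D(V) = {2}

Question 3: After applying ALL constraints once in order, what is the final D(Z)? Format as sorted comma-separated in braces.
Answer: {6}

Derivation:
Constraint 1 (W + V = Z) on D(W)={4,5,6,7,8} D(V)={2,3,7,8} D(Z)={3,4,6}: W {4,5,6,7,8}->{4}; V {2,3,7,8}->{2}; Z {3,4,6}->{6}
Constraint 2 (Z != V) on D(Z)={6} D(V)={2}: no change
Constraint 3 (Z != V) on D(Z)={6} D(V)={2}: no change
Constraint 4 (V != Z) on D(V)={2} D(Z)={6}: no change
So after all 4 constraints: D(Z) = {6}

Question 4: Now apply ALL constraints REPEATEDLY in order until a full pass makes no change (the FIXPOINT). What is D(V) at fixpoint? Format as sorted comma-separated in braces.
pass 0 (initial): D(V)={2,3,7,8}
pass 1: V {2,3,7,8}->{2}; W {4,5,6,7,8}->{4}; Z {3,4,6}->{6}
pass 2: no change
Fixpoint after 2 passes: D(V) = {2}

Answer: {2}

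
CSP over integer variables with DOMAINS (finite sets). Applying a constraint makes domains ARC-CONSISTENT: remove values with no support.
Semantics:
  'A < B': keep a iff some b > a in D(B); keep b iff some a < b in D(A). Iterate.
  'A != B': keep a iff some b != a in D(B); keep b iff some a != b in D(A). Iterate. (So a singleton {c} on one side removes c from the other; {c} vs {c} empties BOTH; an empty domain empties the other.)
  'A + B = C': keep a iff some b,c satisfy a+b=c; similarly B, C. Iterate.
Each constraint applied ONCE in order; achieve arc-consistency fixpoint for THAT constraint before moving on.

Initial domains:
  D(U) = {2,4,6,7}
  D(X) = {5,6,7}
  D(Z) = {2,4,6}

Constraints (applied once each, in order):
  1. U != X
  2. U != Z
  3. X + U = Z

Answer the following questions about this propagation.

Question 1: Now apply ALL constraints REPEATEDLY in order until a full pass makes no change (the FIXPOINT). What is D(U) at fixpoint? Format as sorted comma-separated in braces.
pass 0 (initial): D(U)={2,4,6,7}
pass 1: U {2,4,6,7}->{}; X {5,6,7}->{}; Z {2,4,6}->{}
pass 2: no change
Fixpoint after 2 passes: D(U) = {}

Answer: {}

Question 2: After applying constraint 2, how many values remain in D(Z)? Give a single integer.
Constraint 1 (U != X) on D(U)={2,4,6,7} D(X)={5,6,7}: no change
Constraint 2 (U != Z) on D(U)={2,4,6,7} D(Z)={2,4,6}: no change
So after constraint 2: D(Z)={2,4,6}, size = 3

Answer: 3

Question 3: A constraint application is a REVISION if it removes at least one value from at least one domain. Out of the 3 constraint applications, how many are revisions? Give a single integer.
Constraint 1 (U != X) on D(U)={2,4,6,7} D(X)={5,6,7}: no change => not a revision
Constraint 2 (U != Z) on D(U)={2,4,6,7} D(Z)={2,4,6}: no change => not a revision
Constraint 3 (X + U = Z) on D(X)={5,6,7} D(U)={2,4,6,7} D(Z)={2,4,6}: X {5,6,7}->{}; U {2,4,6,7}->{}; Z {2,4,6}->{} => REVISION
Total revisions = 1

Answer: 1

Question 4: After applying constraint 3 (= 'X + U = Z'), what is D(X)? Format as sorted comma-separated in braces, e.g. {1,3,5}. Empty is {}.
Answer: {}

Derivation:
Constraint 1 (U != X) on D(U)={2,4,6,7} D(X)={5,6,7}: no change
Constraint 2 (U != Z) on D(U)={2,4,6,7} D(Z)={2,4,6}: no change
Constraint 3 (X + U = Z) on D(X)={5,6,7} D(U)={2,4,6,7} D(Z)={2,4,6}: X {5,6,7}->{}; U {2,4,6,7}->{}; Z {2,4,6}->{}
So after constraint 3: D(X) = {}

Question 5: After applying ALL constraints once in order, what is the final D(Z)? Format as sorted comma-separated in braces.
Answer: {}

Derivation:
Constraint 1 (U != X) on D(U)={2,4,6,7} D(X)={5,6,7}: no change
Constraint 2 (U != Z) on D(U)={2,4,6,7} D(Z)={2,4,6}: no change
Constraint 3 (X + U = Z) on D(X)={5,6,7} D(U)={2,4,6,7} D(Z)={2,4,6}: X {5,6,7}->{}; U {2,4,6,7}->{}; Z {2,4,6}->{}
So after all 3 constraints: D(Z) = {}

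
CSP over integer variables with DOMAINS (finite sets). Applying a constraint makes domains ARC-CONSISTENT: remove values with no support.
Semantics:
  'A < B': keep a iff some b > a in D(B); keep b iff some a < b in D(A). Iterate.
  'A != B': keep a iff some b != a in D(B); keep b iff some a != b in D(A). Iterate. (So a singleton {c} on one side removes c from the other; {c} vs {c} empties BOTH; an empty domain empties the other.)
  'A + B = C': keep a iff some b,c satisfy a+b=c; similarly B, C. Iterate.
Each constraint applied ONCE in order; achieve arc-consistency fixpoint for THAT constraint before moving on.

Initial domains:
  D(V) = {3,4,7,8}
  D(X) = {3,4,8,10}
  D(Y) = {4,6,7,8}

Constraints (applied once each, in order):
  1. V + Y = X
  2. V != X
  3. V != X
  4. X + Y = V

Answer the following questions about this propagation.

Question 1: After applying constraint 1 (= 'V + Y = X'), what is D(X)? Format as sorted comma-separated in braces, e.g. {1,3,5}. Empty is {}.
Answer: {8,10}

Derivation:
Constraint 1 (V + Y = X) on D(V)={3,4,7,8} D(Y)={4,6,7,8} D(X)={3,4,8,10}: V {3,4,7,8}->{3,4}; Y {4,6,7,8}->{4,6,7}; X {3,4,8,10}->{8,10}
So after constraint 1: D(X) = {8,10}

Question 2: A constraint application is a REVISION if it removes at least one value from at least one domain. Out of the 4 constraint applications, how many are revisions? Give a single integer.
Constraint 1 (V + Y = X) on D(V)={3,4,7,8} D(Y)={4,6,7,8} D(X)={3,4,8,10}: V {3,4,7,8}->{3,4}; Y {4,6,7,8}->{4,6,7}; X {3,4,8,10}->{8,10} => REVISION
Constraint 2 (V != X) on D(V)={3,4} D(X)={8,10}: no change => not a revision
Constraint 3 (V != X) on D(V)={3,4} D(X)={8,10}: no change => not a revision
Constraint 4 (X + Y = V) on D(X)={8,10} D(Y)={4,6,7} D(V)={3,4}: X {8,10}->{}; Y {4,6,7}->{}; V {3,4}->{} => REVISION
Total revisions = 2

Answer: 2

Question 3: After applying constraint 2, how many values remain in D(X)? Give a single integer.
Constraint 1 (V + Y = X) on D(V)={3,4,7,8} D(Y)={4,6,7,8} D(X)={3,4,8,10}: V {3,4,7,8}->{3,4}; Y {4,6,7,8}->{4,6,7}; X {3,4,8,10}->{8,10}
Constraint 2 (V != X) on D(V)={3,4} D(X)={8,10}: no change
So after constraint 2: D(X)={8,10}, size = 2

Answer: 2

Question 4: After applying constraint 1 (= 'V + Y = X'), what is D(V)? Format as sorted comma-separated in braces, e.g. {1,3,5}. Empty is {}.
Answer: {3,4}

Derivation:
Constraint 1 (V + Y = X) on D(V)={3,4,7,8} D(Y)={4,6,7,8} D(X)={3,4,8,10}: V {3,4,7,8}->{3,4}; Y {4,6,7,8}->{4,6,7}; X {3,4,8,10}->{8,10}
So after constraint 1: D(V) = {3,4}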